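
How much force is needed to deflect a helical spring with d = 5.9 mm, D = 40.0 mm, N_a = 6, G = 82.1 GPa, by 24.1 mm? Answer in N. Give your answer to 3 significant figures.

k = Gd⁴/(8D³N_a) = (82.1×10³)(5.9⁴)/(8·40.0³·6) = 32.384 N/mm
F = k·δ = 32.384 × 24.1 = 780.45 N

780 N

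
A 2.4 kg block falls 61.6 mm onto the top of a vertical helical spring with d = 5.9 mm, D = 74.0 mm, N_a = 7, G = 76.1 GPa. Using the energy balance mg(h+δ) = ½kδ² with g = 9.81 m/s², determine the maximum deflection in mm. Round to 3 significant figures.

33.1 mm

k = Gd⁴/(8D³N_a) = (76.1×10³)(5.9⁴)/(8·74.0³·7) = 4.0636 N/mm
W = mg = 2.4 × 9.81 = 23.544 N
½kδ² − Wδ − Wh = 0 → δ = (W + √(W² + 2kWh))/k
δ = (23.544 + √(554.32 + 11786.9))/4.0636 = (23.544 + 111.09)/4.0636 = 33.132 mm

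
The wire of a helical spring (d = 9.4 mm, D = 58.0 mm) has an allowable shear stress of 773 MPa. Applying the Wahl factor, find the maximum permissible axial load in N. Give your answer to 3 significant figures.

3490 N

C = D/d = 58.0/9.4 = 6.1702
K_W = (4C−1)/(4C−4) + 0.615/C = 23.681/20.681 + 0.0997 = 1.2447
τ_max = K·8FD/(πd³) → F_max = τ_allow·πd³/(8DK)
F_max = 773·π·9.4³/(8·58.0·1.2447) = 2.017e+06/577.56 = 3492.4 N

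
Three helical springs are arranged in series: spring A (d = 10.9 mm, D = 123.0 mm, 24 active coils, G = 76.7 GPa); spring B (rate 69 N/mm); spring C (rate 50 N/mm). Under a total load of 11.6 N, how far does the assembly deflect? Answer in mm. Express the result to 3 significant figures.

4.23 mm

k_A = Gd⁴/(8D³N_a) = (76.7×10³)(10.9⁴)/(8·123.0³·24) = 3.0303 N/mm
Series: 1/k_eq = 1/3.0303 + 1/69 + 1/50 = 0.36449; k_eq = 2.7435 N/mm
δ = F/k_eq = 11.6/2.7435 = 4.2281 mm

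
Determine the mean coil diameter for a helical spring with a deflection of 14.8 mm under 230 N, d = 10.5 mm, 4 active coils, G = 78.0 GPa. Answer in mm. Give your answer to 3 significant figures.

124 mm

Required rate k = F/δ = 230/14.8 = 15.541 N/mm
D = (Gd⁴/(8N_a·k))^(1/3) = (78.0×10³·10.5⁴/(8·4·15.541))^(1/3)
  = (1.9065e+06)^(1/3) = 123.9972 mm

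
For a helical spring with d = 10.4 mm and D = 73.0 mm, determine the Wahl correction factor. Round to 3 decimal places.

1.212

C = D/d = 73.0/10.4 = 7.0192
K_W = (4C−1)/(4C−4) + 0.615/C = 27.077/24.077 + 0.0876 = 1.2122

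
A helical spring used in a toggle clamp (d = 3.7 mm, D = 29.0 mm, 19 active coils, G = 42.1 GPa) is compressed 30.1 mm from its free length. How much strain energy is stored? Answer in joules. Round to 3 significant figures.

0.964 J

k = Gd⁴/(8D³N_a) = (42.1×10³)(3.7⁴)/(8·29.0³·19) = 2.1284 N/mm
U = ½kδ² = 0.5 × 2.1284 × 30.1² = 964.17 N·mm = 0.96417 J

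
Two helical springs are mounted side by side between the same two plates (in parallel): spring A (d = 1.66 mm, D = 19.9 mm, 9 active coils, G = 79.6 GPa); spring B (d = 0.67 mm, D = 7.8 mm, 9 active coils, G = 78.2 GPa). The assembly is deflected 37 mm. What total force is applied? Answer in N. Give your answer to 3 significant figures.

56.5 N

k_A = Gd⁴/(8D³N_a) = (79.6×10³)(1.66⁴)/(8·19.9³·9) = 1.0653 N/mm
k_B = Gd⁴/(8D³N_a) = (78.2×10³)(0.67⁴)/(8·7.8³·9) = 0.4612 N/mm
Parallel: k_eq = 1.0653 + 0.4612 = 1.5265 N/mm
F = k_eq·δ = 1.5265·37 = 56.479 N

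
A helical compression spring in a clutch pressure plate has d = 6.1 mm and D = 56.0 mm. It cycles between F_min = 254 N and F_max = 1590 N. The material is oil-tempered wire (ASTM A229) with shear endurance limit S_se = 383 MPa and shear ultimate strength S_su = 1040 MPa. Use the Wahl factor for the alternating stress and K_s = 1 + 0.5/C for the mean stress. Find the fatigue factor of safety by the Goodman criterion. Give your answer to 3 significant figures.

0.539

C = D/d = 56.0/6.1 = 9.1803; K_W = (4C−1)/(4C−4)+0.615/C = 1.1587; K_s = 1+0.5/C = 1.0545
F_a = (F_max−F_min)/2 = 668 N; F_m = (F_max+F_min)/2 = 922 N
τ_a = K_W·8F_aD/(πd³) = 1.1587 × 419.68 = 486.27 MPa
τ_m = K_s·8F_mD/(πd³) = 1.0545 × 579.25 = 610.8 MPa
Goodman: 1/n_f = τ_a/S_se + τ_m/S_su = 486.27/383 + 610.8/1040 = 1.26963 + 0.58731 = 1.8569
n_f = 1/1.8569 = 0.5385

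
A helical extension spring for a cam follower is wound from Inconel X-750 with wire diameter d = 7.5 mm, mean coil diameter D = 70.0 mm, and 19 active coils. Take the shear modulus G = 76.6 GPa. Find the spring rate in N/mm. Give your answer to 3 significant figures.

4.65 N/mm

k = Gd⁴/(8D³N_a) = (76.6×10³ × 7.5⁴) / (8 × 70.0³ × 19)
  = 2.42367e+08 / 5.2136e+07 = 4.6487 N/mm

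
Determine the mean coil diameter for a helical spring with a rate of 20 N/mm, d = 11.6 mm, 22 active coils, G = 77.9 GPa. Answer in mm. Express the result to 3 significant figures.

73.7 mm

D = (Gd⁴/(8N_a·k))^(1/3) = (77.9×10³·11.6⁴/(8·22·20))^(1/3)
  = (400707)^(1/3) = 73.7240 mm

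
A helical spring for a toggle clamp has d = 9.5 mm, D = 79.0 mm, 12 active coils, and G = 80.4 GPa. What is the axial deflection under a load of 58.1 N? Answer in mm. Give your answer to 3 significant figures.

k = Gd⁴/(8D³N_a) = (80.4×10³)(9.5⁴)/(8·79.0³·12) = 13.836 N/mm
δ = F/k = 58.1 / 13.836 = 4.1993 mm

4.20 mm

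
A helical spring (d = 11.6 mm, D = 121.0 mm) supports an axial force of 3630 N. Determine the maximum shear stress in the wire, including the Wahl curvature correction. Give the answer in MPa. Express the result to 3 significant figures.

816 MPa

Spring index C = D/d = 121.0/11.6 = 10.4310
K_W = (4C−1)/(4C−4) + 0.615/C = 40.724/37.724 + 0.0590 = 1.1385
τ₀ = 8FD/(πd³) = 8·3630·121.0/(π·11.6³) = 3.51384e+06/4903.7 = 716.57 MPa
τ_max = K·τ₀ = 1.1385 × 716.57 = 815.8 MPa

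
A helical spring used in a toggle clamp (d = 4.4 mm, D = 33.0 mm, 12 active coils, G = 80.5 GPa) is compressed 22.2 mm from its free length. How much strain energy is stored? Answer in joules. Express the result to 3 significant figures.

2.16 J

k = Gd⁴/(8D³N_a) = (80.5×10³)(4.4⁴)/(8·33.0³·12) = 8.7457 N/mm
U = ½kδ² = 0.5 × 8.7457 × 22.2² = 2155.1 N·mm = 2.1551 J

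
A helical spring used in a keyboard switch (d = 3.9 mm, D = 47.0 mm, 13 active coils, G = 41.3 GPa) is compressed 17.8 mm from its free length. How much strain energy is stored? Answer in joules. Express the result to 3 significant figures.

k = Gd⁴/(8D³N_a) = (41.3×10³)(3.9⁴)/(8·47.0³·13) = 0.88487 N/mm
U = ½kδ² = 0.5 × 0.88487 × 17.8² = 140.18 N·mm = 0.14018 J

0.140 J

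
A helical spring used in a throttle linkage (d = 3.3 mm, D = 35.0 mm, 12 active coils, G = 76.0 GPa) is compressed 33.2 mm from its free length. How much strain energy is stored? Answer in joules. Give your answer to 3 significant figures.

1.21 J

k = Gd⁴/(8D³N_a) = (76.0×10³)(3.3⁴)/(8·35.0³·12) = 2.1897 N/mm
U = ½kδ² = 0.5 × 2.1897 × 33.2² = 1206.8 N·mm = 1.2068 J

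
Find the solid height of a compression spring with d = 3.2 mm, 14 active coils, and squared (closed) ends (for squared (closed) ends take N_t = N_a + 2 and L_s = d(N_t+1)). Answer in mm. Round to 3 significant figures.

54.4 mm

squared (closed) ends: N_t = N_a + 2 = 14 + 2 = 16
L_s = d·(N_t+1) = 3.2 × 17 = 54.4 mm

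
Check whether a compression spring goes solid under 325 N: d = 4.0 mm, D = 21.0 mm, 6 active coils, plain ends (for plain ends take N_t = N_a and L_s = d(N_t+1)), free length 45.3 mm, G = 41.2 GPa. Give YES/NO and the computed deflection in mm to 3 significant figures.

k = Gd⁴/(8D³N_a) = (41.2×10³)(4.0⁴)/(8·21.0³·6) = 23.727 N/mm
N_t = 6; L_s = 4.0·7 = 28 mm; δ_solid = L₀ − L_s = 45.3 − 28 = 17.3 mm
δ = F/k = 325/23.727 = 13.698 mm
δ < δ_solid → spring does not go solid

NO, δ = 13.7 mm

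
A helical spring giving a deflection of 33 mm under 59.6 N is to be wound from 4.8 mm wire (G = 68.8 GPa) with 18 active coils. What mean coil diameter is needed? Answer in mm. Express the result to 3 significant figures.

52.0 mm

Required rate k = F/δ = 59.6/33 = 1.8061 N/mm
D = (Gd⁴/(8N_a·k))^(1/3) = (68.8×10³·4.8⁴/(8·18·1.8061))^(1/3)
  = (140430)^(1/3) = 51.9780 mm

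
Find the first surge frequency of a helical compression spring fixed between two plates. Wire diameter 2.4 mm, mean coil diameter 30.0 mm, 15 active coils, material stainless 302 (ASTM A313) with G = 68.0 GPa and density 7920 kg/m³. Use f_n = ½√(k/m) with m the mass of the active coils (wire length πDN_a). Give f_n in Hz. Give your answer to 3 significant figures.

58.6 Hz

k = Gd⁴/(8D³N_a) = (68.0×10³)(2.4⁴)/(8·30.0³·15) = 0.69632 N/mm = 696.32 N/m
Wire length L = πDN_a = π·30.0·15 = 1413.7 mm
m = ρ·(πd²/4)·L = 7920 × 4.5239×10⁻⁶ m² × 1.4137 m = 0.050652 kg
f_n = ½√(k/m) = 0.5·√(696.32/0.050652) = 0.5·√(13747) = 58.624 Hz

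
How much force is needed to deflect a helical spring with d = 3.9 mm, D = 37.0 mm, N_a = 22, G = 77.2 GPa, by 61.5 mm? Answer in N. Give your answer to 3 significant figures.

k = Gd⁴/(8D³N_a) = (77.2×10³)(3.9⁴)/(8·37.0³·22) = 2.0034 N/mm
F = k·δ = 2.0034 × 61.5 = 123.21 N

123 N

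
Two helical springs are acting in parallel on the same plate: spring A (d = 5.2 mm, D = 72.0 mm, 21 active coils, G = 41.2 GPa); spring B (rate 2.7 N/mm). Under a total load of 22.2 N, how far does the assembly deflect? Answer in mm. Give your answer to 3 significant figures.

k_A = Gd⁴/(8D³N_a) = (41.2×10³)(5.2⁴)/(8·72.0³·21) = 0.4804 N/mm
Parallel: k_eq = 0.4804 + 2.7 = 3.1804 N/mm
δ = F/k_eq = 22.2/3.1804 = 6.9803 mm

6.98 mm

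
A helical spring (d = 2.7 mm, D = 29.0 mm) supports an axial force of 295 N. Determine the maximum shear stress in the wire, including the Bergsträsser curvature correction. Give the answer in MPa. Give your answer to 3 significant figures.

1250 MPa

Spring index C = D/d = 29.0/2.7 = 10.7407
K_B = (4C+2)/(4C−3) = 44.963/39.963 = 1.1251
τ₀ = 8FD/(πd³) = 8·295·29.0/(π·2.7³) = 68440/61.836 = 1106.8 MPa
τ_max = K·τ₀ = 1.1251 × 1106.8 = 1245.3 MPa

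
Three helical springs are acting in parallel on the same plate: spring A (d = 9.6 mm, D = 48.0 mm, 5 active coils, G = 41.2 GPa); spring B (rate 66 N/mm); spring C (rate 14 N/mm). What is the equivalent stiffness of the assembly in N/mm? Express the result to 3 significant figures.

k_A = Gd⁴/(8D³N_a) = (41.2×10³)(9.6⁴)/(8·48.0³·5) = 79.104 N/mm
Parallel: k_eq = 79.104 + 66 + 14 = 159.1 N/mm

159 N/mm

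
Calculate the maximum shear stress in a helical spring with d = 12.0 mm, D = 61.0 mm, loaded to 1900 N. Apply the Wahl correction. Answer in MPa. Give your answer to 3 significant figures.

Spring index C = D/d = 61.0/12.0 = 5.0833
K_W = (4C−1)/(4C−4) + 0.615/C = 19.333/16.333 + 0.1210 = 1.3047
τ₀ = 8FD/(πd³) = 8·1900·61.0/(π·12.0³) = 927200/5428.7 = 170.8 MPa
τ_max = K·τ₀ = 1.3047 × 170.8 = 222.83 MPa

223 MPa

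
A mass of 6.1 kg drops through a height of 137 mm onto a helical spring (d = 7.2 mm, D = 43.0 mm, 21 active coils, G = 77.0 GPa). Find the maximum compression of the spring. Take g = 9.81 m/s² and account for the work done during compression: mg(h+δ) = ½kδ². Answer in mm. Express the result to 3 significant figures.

k = Gd⁴/(8D³N_a) = (77.0×10³)(7.2⁴)/(8·43.0³·21) = 15.492 N/mm
W = mg = 6.1 × 9.81 = 59.841 N
½kδ² − Wδ − Wh = 0 → δ = (W + √(W² + 2kWh))/k
δ = (59.841 + √(3580.9 + 254013))/15.492 = (59.841 + 507.54)/15.492 = 36.624 mm

36.6 mm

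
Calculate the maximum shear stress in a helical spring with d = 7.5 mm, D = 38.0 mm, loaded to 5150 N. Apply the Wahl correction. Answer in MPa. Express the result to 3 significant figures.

Spring index C = D/d = 38.0/7.5 = 5.0667
K_W = (4C−1)/(4C−4) + 0.615/C = 19.267/16.267 + 0.1214 = 1.3058
τ₀ = 8FD/(πd³) = 8·5150·38.0/(π·7.5³) = 1.5656e+06/1325.4 = 1181.3 MPa
τ_max = K·τ₀ = 1.3058 × 1181.3 = 1542.5 MPa

1540 MPa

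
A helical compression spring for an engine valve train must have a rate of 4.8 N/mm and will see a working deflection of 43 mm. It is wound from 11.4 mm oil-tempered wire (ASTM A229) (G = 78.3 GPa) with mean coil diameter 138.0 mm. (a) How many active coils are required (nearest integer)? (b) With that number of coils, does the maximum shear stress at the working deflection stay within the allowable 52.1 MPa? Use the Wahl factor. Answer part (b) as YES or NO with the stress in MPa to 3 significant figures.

N_a = Gd⁴/(8D³k) = (78.3×10³)(11.4⁴)/(8·138.0³·4.8) = 13.1 → N_a = 13
Actual rate k = Gd⁴/(8D³·13) = 4.8385 N/mm
Working load F = kδ = 4.8385·43 = 208.06 N
C = 138.0/11.4 = 12.1053; K_W = (4C−1)/(4C−4)+0.615/C = 1.1183
τ_max = K_W·8FD/(πd³) = 1.1183·49.35 = 55.19 MPa
τ_max > 52.1 MPa → exceeds allowable

(a) 13 coils; (b) NO, τ_max = 55.2 MPa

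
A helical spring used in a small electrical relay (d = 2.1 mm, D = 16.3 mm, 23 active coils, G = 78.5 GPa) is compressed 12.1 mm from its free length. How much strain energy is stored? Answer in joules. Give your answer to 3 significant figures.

k = Gd⁴/(8D³N_a) = (78.5×10³)(2.1⁴)/(8·16.3³·23) = 1.9159 N/mm
U = ½kδ² = 0.5 × 1.9159 × 12.1² = 140.25 N·mm = 0.14025 J

0.140 J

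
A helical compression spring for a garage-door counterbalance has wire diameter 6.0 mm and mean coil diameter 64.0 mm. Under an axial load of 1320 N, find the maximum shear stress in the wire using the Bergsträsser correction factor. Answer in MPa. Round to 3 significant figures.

1120 MPa

Spring index C = D/d = 64.0/6.0 = 10.6667
K_B = (4C+2)/(4C−3) = 44.667/39.667 = 1.1261
τ₀ = 8FD/(πd³) = 8·1320·64.0/(π·6.0³) = 675840/678.58 = 995.96 MPa
τ_max = K·τ₀ = 1.1261 × 995.96 = 1121.5 MPa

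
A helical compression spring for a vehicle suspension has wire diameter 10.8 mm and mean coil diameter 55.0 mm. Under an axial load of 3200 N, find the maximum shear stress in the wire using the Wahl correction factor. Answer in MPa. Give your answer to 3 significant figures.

464 MPa

Spring index C = D/d = 55.0/10.8 = 5.0926
K_W = (4C−1)/(4C−4) + 0.615/C = 19.370/16.370 + 0.1208 = 1.3040
τ₀ = 8FD/(πd³) = 8·3200·55.0/(π·10.8³) = 1.408e+06/3957.5 = 355.78 MPa
τ_max = K·τ₀ = 1.3040 × 355.78 = 463.94 MPa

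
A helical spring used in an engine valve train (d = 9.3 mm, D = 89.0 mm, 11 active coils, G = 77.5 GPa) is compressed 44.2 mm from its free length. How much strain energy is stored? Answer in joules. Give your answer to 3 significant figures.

9.13 J

k = Gd⁴/(8D³N_a) = (77.5×10³)(9.3⁴)/(8·89.0³·11) = 9.345 N/mm
U = ½kδ² = 0.5 × 9.345 × 44.2² = 9128.4 N·mm = 9.1284 J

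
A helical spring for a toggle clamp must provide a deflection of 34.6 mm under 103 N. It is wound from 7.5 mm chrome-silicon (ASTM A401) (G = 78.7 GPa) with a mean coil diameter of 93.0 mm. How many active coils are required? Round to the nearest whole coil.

Required rate k = F/δ = 103/34.6 = 2.9769 N/mm
N_a = Gd⁴/(8D³k) = (78.7×10³ × 7.5⁴)/(8 × 93.0³ × 2.9769)
    = 2.49012e+08 / 1.91558e+07 = 13 → 13 coils

13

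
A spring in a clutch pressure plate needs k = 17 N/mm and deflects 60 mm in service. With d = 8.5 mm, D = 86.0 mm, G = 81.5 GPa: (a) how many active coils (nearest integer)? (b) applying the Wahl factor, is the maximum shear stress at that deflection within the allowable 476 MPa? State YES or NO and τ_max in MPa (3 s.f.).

N_a = Gd⁴/(8D³k) = (81.5×10³)(8.5⁴)/(8·86.0³·17) = 4.918 → N_a = 5
Actual rate k = Gd⁴/(8D³·5) = 16.722 N/mm
Working load F = kδ = 16.722·60 = 1003.3 N
C = 86.0/8.5 = 10.1176; K_W = (4C−1)/(4C−4)+0.615/C = 1.1430
τ_max = K_W·8FD/(πd³) = 1.1430·357.78 = 408.95 MPa
τ_max ≤ 476 MPa → acceptable

(a) 5 coils; (b) YES, τ_max = 409 MPa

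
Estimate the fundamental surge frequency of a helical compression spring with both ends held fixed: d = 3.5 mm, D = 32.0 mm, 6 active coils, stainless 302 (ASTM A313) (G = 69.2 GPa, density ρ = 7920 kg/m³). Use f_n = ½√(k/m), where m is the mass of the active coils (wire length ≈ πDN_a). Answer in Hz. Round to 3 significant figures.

190 Hz

k = Gd⁴/(8D³N_a) = (69.2×10³)(3.5⁴)/(8·32.0³·6) = 6.6022 N/mm = 6602.2 N/m
Wire length L = πDN_a = π·32.0·6 = 603.19 mm
m = ρ·(πd²/4)·L = 7920 × 9.6211×10⁻⁶ m² × 0.60319 m = 0.045962 kg
f_n = ½√(k/m) = 0.5·√(6602.2/0.045962) = 0.5·√(1.4364e+05) = 189.5 Hz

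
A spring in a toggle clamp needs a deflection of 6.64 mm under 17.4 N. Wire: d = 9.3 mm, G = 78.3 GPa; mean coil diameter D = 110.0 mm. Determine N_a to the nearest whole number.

Required rate k = F/δ = 17.4/6.64 = 2.6205 N/mm
N_a = Gd⁴/(8D³k) = (78.3×10³ × 9.3⁴)/(8 × 110.0³ × 2.6205)
    = 5.85725e+08 / 2.79029e+07 = 20.99 → 21 coils

21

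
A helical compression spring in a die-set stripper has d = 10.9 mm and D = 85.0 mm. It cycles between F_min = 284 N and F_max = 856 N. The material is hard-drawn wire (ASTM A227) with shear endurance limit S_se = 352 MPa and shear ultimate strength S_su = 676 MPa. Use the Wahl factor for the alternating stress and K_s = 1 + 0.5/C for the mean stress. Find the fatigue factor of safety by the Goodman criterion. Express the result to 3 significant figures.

3.21

C = D/d = 85.0/10.9 = 7.7982; K_W = (4C−1)/(4C−4)+0.615/C = 1.1892; K_s = 1+0.5/C = 1.0641
F_a = (F_max−F_min)/2 = 286 N; F_m = (F_max+F_min)/2 = 570 N
τ_a = K_W·8F_aD/(πd³) = 1.1892 × 47.802 = 56.846 MPa
τ_m = K_s·8F_mD/(πd³) = 1.0641 × 95.27 = 101.38 MPa
Goodman: 1/n_f = τ_a/S_se + τ_m/S_su = 56.846/352 + 101.38/676 = 0.16149 + 0.14997 = 0.31146
n_f = 1/0.31146 = 3.211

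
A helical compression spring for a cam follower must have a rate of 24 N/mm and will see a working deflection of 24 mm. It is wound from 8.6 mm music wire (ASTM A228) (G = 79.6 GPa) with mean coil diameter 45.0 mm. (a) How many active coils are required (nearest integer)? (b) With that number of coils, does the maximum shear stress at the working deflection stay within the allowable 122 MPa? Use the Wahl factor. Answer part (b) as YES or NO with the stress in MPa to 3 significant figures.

N_a = Gd⁴/(8D³k) = (79.6×10³)(8.6⁴)/(8·45.0³·24) = 24.89 → N_a = 25
Actual rate k = Gd⁴/(8D³·25) = 23.891 N/mm
Working load F = kδ = 23.891·24 = 573.39 N
C = 45.0/8.6 = 5.2326; K_W = (4C−1)/(4C−4)+0.615/C = 1.2947
τ_max = K_W·8FD/(πd³) = 1.2947·103.3 = 133.75 MPa
τ_max > 122 MPa → exceeds allowable

(a) 25 coils; (b) NO, τ_max = 134 MPa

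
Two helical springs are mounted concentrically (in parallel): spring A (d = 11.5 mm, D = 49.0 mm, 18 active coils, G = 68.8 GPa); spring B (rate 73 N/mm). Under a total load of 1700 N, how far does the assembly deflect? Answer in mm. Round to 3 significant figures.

k_A = Gd⁴/(8D³N_a) = (68.8×10³)(11.5⁴)/(8·49.0³·18) = 71.028 N/mm
Parallel: k_eq = 71.028 + 73 = 144.03 N/mm
δ = F/k_eq = 1700/144.03 = 11.803 mm

11.8 mm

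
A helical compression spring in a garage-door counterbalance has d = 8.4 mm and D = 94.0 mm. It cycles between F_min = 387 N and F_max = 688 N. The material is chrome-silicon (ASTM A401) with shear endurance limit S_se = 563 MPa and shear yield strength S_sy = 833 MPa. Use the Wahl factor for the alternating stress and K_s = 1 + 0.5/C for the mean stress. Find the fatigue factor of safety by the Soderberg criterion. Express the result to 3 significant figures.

C = D/d = 94.0/8.4 = 11.1905; K_W = (4C−1)/(4C−4)+0.615/C = 1.1286; K_s = 1+0.5/C = 1.0447
F_a = (F_max−F_min)/2 = 150.5 N; F_m = (F_max+F_min)/2 = 537.5 N
τ_a = K_W·8F_aD/(πd³) = 1.1286 × 60.781 = 68.595 MPa
τ_m = K_s·8F_mD/(πd³) = 1.0447 × 217.07 = 226.77 MPa
Soderberg: 1/n_f = τ_a/S_se + τ_m/S_sy = 68.595/563 + 226.77/833 = 0.12184 + 0.27224 = 0.39407
n_f = 1/0.39407 = 2.538

2.54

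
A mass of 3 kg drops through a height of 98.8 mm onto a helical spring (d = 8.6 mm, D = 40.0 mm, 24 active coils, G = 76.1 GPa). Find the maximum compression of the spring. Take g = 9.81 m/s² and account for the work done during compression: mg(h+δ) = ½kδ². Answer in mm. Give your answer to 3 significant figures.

k = Gd⁴/(8D³N_a) = (76.1×10³)(8.6⁴)/(8·40.0³·24) = 33.876 N/mm
W = mg = 3 × 9.81 = 29.43 N
½kδ² − Wδ − Wh = 0 → δ = (W + √(W² + 2kWh))/k
δ = (29.43 + √(866.12 + 197004))/33.876 = (29.43 + 444.83)/33.876 = 14 mm

14.0 mm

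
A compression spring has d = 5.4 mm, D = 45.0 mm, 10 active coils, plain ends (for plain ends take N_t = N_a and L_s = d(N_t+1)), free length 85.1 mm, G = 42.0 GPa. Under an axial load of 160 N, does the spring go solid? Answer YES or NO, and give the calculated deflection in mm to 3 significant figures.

k = Gd⁴/(8D³N_a) = (42.0×10³)(5.4⁴)/(8·45.0³·10) = 4.8989 N/mm
N_t = 10; L_s = 5.4·11 = 59.4 mm; δ_solid = L₀ − L_s = 85.1 − 59.4 = 25.7 mm
δ = F/k = 160/4.8989 = 32.661 mm
δ ≥ δ_solid → spring goes solid

YES, δ = 32.7 mm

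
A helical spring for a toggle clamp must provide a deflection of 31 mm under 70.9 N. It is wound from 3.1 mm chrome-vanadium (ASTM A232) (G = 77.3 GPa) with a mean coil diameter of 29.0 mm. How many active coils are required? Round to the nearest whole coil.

16

Required rate k = F/δ = 70.9/31 = 2.2871 N/mm
N_a = Gd⁴/(8D³k) = (77.3×10³ × 3.1⁴)/(8 × 29.0³ × 2.2871)
    = 7.13882e+06 / 446240 = 16 → 16 coils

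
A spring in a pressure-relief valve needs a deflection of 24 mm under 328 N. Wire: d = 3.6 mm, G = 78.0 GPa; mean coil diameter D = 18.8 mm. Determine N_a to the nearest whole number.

18

Required rate k = F/δ = 328/24 = 13.667 N/mm
N_a = Gd⁴/(8D³k) = (78.0×10³ × 3.6⁴)/(8 × 18.8³ × 13.667)
    = 1.3101e+07 / 726484 = 18.03 → 18 coils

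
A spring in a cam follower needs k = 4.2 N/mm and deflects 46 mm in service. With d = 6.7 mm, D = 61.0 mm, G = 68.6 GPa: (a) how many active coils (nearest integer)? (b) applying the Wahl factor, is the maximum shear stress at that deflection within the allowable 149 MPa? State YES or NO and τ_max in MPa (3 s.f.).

N_a = Gd⁴/(8D³k) = (68.6×10³)(6.7⁴)/(8·61.0³·4.2) = 18.13 → N_a = 18
Actual rate k = Gd⁴/(8D³·18) = 4.2293 N/mm
Working load F = kδ = 4.2293·46 = 194.55 N
C = 61.0/6.7 = 9.1045; K_W = (4C−1)/(4C−4)+0.615/C = 1.1601
τ_max = K_W·8FD/(πd³) = 1.1601·100.48 = 116.56 MPa
τ_max ≤ 149 MPa → acceptable

(a) 18 coils; (b) YES, τ_max = 117 MPa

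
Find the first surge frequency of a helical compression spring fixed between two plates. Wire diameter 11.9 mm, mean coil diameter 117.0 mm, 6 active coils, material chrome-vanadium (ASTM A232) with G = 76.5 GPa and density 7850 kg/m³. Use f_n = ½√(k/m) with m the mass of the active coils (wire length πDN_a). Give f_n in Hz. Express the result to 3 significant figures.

50.9 Hz

k = Gd⁴/(8D³N_a) = (76.5×10³)(11.9⁴)/(8·117.0³·6) = 19.955 N/mm = 19955 N/m
Wire length L = πDN_a = π·117.0·6 = 2205.4 mm
m = ρ·(πd²/4)·L = 7850 × 111.22×10⁻⁶ m² × 2.2054 m = 1.9255 kg
f_n = ½√(k/m) = 0.5·√(19955/1.9255) = 0.5·√(10364) = 50.901 Hz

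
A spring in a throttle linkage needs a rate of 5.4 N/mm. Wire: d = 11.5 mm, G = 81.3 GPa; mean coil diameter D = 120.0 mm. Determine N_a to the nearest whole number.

19

N_a = Gd⁴/(8D³k) = (81.3×10³ × 11.5⁴)/(8 × 120.0³ × 5.4)
    = 1.42194e+09 / 7.46496e+07 = 19.05 → 19 coils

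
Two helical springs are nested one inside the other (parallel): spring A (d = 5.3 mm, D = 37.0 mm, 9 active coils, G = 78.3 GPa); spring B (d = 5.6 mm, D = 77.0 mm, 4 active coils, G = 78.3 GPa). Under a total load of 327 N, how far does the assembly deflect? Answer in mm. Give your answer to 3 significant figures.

14.7 mm

k_A = Gd⁴/(8D³N_a) = (78.3×10³)(5.3⁴)/(8·37.0³·9) = 16.941 N/mm
k_B = Gd⁴/(8D³N_a) = (78.3×10³)(5.6⁴)/(8·77.0³·4) = 5.271 N/mm
Parallel: k_eq = 16.941 + 5.271 = 22.212 N/mm
δ = F/k_eq = 327/22.212 = 14.722 mm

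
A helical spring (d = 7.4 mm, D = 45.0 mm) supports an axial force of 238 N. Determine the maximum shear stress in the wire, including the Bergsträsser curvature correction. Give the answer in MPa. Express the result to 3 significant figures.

83.1 MPa

Spring index C = D/d = 45.0/7.4 = 6.0811
K_B = (4C+2)/(4C−3) = 26.324/21.324 = 1.2345
τ₀ = 8FD/(πd³) = 8·238·45.0/(π·7.4³) = 85680/1273 = 67.303 MPa
τ_max = K·τ₀ = 1.2345 × 67.303 = 83.084 MPa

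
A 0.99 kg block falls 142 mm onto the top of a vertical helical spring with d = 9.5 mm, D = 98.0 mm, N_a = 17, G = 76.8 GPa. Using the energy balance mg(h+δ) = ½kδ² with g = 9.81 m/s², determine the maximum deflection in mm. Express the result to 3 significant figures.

25.8 mm

k = Gd⁴/(8D³N_a) = (76.8×10³)(9.5⁴)/(8·98.0³·17) = 4.887 N/mm
W = mg = 0.99 × 9.81 = 9.7119 N
½kδ² − Wδ − Wh = 0 → δ = (W + √(W² + 2kWh))/k
δ = (9.7119 + √(94.321 + 13479.1))/4.887 = (9.7119 + 116.51)/4.887 = 25.827 mm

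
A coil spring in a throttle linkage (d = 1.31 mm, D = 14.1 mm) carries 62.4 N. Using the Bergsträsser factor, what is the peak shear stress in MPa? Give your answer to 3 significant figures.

1120 MPa

Spring index C = D/d = 14.1/1.31 = 10.7634
K_B = (4C+2)/(4C−3) = 45.053/40.053 = 1.1248
τ₀ = 8FD/(πd³) = 8·62.4·14.1/(π·1.31³) = 7038.72/7.0626 = 996.62 MPa
τ_max = K·τ₀ = 1.1248 × 996.62 = 1121 MPa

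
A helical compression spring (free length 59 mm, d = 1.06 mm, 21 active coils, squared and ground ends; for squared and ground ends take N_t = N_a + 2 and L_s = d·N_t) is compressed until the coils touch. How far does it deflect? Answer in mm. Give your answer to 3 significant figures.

N_t = 23; L_s = 1.06·23 = 24.38 mm
δ_solid = L₀ − L_s = 59 − 24.38 = 34.62 mm

34.6 mm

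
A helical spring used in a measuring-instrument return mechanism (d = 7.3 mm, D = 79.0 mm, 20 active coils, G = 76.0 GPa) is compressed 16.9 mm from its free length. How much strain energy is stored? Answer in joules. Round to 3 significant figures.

0.391 J

k = Gd⁴/(8D³N_a) = (76.0×10³)(7.3⁴)/(8·79.0³·20) = 2.7359 N/mm
U = ½kδ² = 0.5 × 2.7359 × 16.9² = 390.7 N·mm = 0.3907 J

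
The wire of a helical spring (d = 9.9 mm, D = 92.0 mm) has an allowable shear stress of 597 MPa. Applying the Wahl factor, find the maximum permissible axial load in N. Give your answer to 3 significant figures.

C = D/d = 92.0/9.9 = 9.2929
K_W = (4C−1)/(4C−4) + 0.615/C = 36.172/33.172 + 0.0662 = 1.1566
τ_max = K·8FD/(πd³) → F_max = τ_allow·πd³/(8DK)
F_max = 597·π·9.9³/(8·92.0·1.1566) = 1.8198e+06/851.27 = 2137.8 N

2140 N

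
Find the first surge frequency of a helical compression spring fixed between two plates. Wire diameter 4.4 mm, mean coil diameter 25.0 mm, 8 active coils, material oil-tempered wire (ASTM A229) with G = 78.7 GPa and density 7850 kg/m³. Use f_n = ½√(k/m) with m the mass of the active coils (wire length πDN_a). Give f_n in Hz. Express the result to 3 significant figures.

k = Gd⁴/(8D³N_a) = (78.7×10³)(4.4⁴)/(8·25.0³·8) = 29.498 N/mm = 29498 N/m
Wire length L = πDN_a = π·25.0·8 = 628.32 mm
m = ρ·(πd²/4)·L = 7850 × 15.205×10⁻⁶ m² × 0.62832 m = 0.074997 kg
f_n = ½√(k/m) = 0.5·√(29498/0.074997) = 0.5·√(3.9332e+05) = 313.57 Hz

314 Hz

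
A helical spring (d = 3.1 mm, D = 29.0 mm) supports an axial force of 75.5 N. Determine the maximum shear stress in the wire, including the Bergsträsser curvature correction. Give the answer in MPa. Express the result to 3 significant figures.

Spring index C = D/d = 29.0/3.1 = 9.3548
K_B = (4C+2)/(4C−3) = 39.419/34.419 = 1.1453
τ₀ = 8FD/(πd³) = 8·75.5·29.0/(π·3.1³) = 17516/93.591 = 187.15 MPa
τ_max = K·τ₀ = 1.1453 × 187.15 = 214.34 MPa

214 MPa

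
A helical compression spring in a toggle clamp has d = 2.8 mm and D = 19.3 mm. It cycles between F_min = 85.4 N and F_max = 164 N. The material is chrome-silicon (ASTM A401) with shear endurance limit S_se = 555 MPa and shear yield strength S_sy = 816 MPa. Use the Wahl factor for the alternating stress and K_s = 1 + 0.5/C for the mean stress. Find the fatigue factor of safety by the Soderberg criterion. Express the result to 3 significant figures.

1.79

C = D/d = 19.3/2.8 = 6.8929; K_W = (4C−1)/(4C−4)+0.615/C = 1.2165; K_s = 1+0.5/C = 1.0725
F_a = (F_max−F_min)/2 = 39.3 N; F_m = (F_max+F_min)/2 = 124.7 N
τ_a = K_W·8F_aD/(πd³) = 1.2165 × 87.986 = 107.04 MPa
τ_m = K_s·8F_mD/(πd³) = 1.0725 × 279.18 = 299.44 MPa
Soderberg: 1/n_f = τ_a/S_se + τ_m/S_sy = 107.04/555 + 299.44/816 = 0.19286 + 0.36695 = 0.55981
n_f = 1/0.55981 = 1.786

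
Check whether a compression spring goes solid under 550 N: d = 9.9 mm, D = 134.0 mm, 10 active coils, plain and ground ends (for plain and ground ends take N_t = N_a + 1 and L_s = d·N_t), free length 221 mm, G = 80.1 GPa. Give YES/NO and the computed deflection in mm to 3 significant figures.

YES, δ = 138 mm

k = Gd⁴/(8D³N_a) = (80.1×10³)(9.9⁴)/(8·134.0³·10) = 3.9973 N/mm
N_t = 11; L_s = 9.9·11 = 108.9 mm; δ_solid = L₀ − L_s = 221 − 108.9 = 112.1 mm
δ = F/k = 550/3.9973 = 137.59 mm
δ ≥ δ_solid → spring goes solid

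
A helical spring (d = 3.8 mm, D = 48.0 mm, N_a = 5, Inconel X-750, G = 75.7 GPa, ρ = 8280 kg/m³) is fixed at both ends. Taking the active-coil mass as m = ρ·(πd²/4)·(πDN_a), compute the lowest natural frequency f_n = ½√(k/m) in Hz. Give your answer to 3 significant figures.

k = Gd⁴/(8D³N_a) = (75.7×10³)(3.8⁴)/(8·48.0³·5) = 3.5682 N/mm = 3568.2 N/m
Wire length L = πDN_a = π·48.0·5 = 753.98 mm
m = ρ·(πd²/4)·L = 8280 × 11.341×10⁻⁶ m² × 0.75398 m = 0.070802 kg
f_n = ½√(k/m) = 0.5·√(3568.2/0.070802) = 0.5·√(50396) = 112.25 Hz

112 Hz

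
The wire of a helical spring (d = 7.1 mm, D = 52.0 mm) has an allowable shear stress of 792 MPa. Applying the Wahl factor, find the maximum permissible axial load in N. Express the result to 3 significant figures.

1780 N

C = D/d = 52.0/7.1 = 7.3239
K_W = (4C−1)/(4C−4) + 0.615/C = 28.296/25.296 + 0.0840 = 1.2026
τ_max = K·8FD/(πd³) → F_max = τ_allow·πd³/(8DK)
F_max = 792·π·7.1³/(8·52.0·1.2026) = 8.9053e+05/500.27 = 1780.1 N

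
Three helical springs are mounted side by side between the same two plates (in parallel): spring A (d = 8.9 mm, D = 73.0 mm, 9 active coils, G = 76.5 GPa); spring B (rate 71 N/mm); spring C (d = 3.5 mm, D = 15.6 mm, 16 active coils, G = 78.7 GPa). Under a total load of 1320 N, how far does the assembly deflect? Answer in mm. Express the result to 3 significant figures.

k_A = Gd⁴/(8D³N_a) = (76.5×10³)(8.9⁴)/(8·73.0³·9) = 17.136 N/mm
k_C = Gd⁴/(8D³N_a) = (78.7×10³)(3.5⁴)/(8·15.6³·16) = 24.303 N/mm
Parallel: k_eq = 17.136 + 71 + 24.303 = 112.44 N/mm
δ = F/k_eq = 1320/112.44 = 11.74 mm

11.7 mm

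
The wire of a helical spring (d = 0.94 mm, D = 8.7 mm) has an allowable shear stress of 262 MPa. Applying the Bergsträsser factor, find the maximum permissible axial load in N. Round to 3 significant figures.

C = D/d = 8.7/0.94 = 9.2553
K_B = (4C+2)/(4C−3) = 39.021/34.021 = 1.1470
τ_max = K·8FD/(πd³) → F_max = τ_allow·πd³/(8DK)
F_max = 262·π·0.94³/(8·8.7·1.1470) = 683.65/79.829 = 8.564 N

8.56 N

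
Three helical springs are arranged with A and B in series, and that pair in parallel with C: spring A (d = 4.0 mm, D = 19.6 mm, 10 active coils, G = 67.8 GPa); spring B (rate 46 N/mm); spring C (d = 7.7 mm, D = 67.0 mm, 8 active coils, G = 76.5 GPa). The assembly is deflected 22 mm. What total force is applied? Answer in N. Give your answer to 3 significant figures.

k_A = Gd⁴/(8D³N_a) = (67.8×10³)(4.0⁴)/(8·19.6³·10) = 28.815 N/mm
k_C = Gd⁴/(8D³N_a) = (76.5×10³)(7.7⁴)/(8·67.0³·8) = 13.971 N/mm
Springs A,B series: k_AB = 1/(1/28.815+1/46) = 17.717 N/mm; parallel with C: k_eq = 17.717+13.971 = 31.687 N/mm
F = k_eq·δ = 31.687·22 = 697.12 N

697 N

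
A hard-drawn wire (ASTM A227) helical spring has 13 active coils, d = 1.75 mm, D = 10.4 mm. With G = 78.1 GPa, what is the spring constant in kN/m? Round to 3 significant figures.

6.26 kN/m

k = Gd⁴/(8D³N_a) = (78.1×10³ × 1.75⁴) / (8 × 10.4³ × 13)
  = 732493 / 116986 = 6.2614 N/mm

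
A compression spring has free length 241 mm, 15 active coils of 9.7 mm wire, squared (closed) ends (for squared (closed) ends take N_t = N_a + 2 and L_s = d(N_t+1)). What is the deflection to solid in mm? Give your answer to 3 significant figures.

N_t = 17; L_s = 9.7·18 = 174.6 mm
δ_solid = L₀ − L_s = 241 − 174.6 = 66.4 mm

66.4 mm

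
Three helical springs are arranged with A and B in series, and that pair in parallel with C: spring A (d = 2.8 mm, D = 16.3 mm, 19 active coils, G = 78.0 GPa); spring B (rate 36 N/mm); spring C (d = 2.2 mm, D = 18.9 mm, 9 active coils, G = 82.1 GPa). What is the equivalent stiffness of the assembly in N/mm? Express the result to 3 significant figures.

10.0 N/mm

k_A = Gd⁴/(8D³N_a) = (78.0×10³)(2.8⁴)/(8·16.3³·19) = 7.2832 N/mm
k_C = Gd⁴/(8D³N_a) = (82.1×10³)(2.2⁴)/(8·18.9³·9) = 3.9565 N/mm
Springs A,B series: k_AB = 1/(1/7.2832+1/36) = 6.0576 N/mm; parallel with C: k_eq = 6.0576+3.9565 = 10.014 N/mm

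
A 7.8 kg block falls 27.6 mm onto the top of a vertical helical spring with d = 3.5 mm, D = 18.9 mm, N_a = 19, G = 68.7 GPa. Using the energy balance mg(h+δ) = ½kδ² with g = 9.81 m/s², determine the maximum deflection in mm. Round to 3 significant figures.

29.5 mm

k = Gd⁴/(8D³N_a) = (68.7×10³)(3.5⁴)/(8·18.9³·19) = 10.046 N/mm
W = mg = 7.8 × 9.81 = 76.518 N
½kδ² − Wδ − Wh = 0 → δ = (W + √(W² + 2kWh))/k
δ = (76.518 + √(5855 + 42432.9))/10.046 = (76.518 + 219.75)/10.046 = 29.49 mm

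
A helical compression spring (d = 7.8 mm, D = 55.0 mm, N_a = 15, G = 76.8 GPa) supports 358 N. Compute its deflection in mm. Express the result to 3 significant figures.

25.1 mm

k = Gd⁴/(8D³N_a) = (76.8×10³)(7.8⁴)/(8·55.0³·15) = 14.239 N/mm
δ = F/k = 358 / 14.239 = 25.143 mm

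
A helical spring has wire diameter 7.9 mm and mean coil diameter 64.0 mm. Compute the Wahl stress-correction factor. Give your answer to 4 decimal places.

C = D/d = 64.0/7.9 = 8.1013
K_W = (4C−1)/(4C−4) + 0.615/C = 31.405/28.405 + 0.0759 = 1.1815

1.1815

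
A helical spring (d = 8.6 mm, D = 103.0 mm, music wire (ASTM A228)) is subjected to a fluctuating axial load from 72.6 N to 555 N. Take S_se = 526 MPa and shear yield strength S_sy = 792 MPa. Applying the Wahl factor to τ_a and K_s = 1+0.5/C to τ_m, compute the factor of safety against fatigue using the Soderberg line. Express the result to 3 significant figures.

2.62

C = D/d = 103.0/8.6 = 11.9767; K_W = (4C−1)/(4C−4)+0.615/C = 1.1197; K_s = 1+0.5/C = 1.0417
F_a = (F_max−F_min)/2 = 241.2 N; F_m = (F_max+F_min)/2 = 313.8 N
τ_a = K_W·8F_aD/(πd³) = 1.1197 × 99.462 = 111.37 MPa
τ_m = K_s·8F_mD/(πd³) = 1.0417 × 129.4 = 134.8 MPa
Soderberg: 1/n_f = τ_a/S_se + τ_m/S_sy = 111.37/526 + 134.8/792 = 0.21172 + 0.17020 = 0.38193
n_f = 1/0.38193 = 2.618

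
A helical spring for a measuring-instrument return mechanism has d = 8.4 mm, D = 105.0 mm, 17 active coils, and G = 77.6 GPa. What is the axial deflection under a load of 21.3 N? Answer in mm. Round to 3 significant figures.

k = Gd⁴/(8D³N_a) = (77.6×10³)(8.4⁴)/(8·105.0³·17) = 2.454 N/mm
δ = F/k = 21.3 / 2.454 = 8.6798 mm

8.68 mm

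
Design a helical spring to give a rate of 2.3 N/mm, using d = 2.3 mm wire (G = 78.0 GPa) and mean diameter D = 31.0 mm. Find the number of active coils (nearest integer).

N_a = Gd⁴/(8D³k) = (78.0×10³ × 2.3⁴)/(8 × 31.0³ × 2.3)
    = 2.18276e+06 / 548154 = 3.982 → 4 coils

4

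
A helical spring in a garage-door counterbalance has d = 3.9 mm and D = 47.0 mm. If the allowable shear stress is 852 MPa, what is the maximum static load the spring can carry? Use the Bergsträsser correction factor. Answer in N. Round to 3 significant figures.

380 N

C = D/d = 47.0/3.9 = 12.0513
K_B = (4C+2)/(4C−3) = 50.205/45.205 = 1.1106
τ_max = K·8FD/(πd³) → F_max = τ_allow·πd³/(8DK)
F_max = 852·π·3.9³/(8·47.0·1.1106) = 1.5878e+05/417.59 = 380.22 N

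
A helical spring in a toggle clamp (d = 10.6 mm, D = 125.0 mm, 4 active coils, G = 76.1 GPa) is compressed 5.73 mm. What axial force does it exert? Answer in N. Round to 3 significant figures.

88.1 N

k = Gd⁴/(8D³N_a) = (76.1×10³)(10.6⁴)/(8·125.0³·4) = 15.372 N/mm
F = k·δ = 15.372 × 5.73 = 88.081 N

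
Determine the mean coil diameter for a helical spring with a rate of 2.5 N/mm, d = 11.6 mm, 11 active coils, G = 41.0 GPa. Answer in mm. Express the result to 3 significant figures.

D = (Gd⁴/(8N_a·k))^(1/3) = (41.0×10³·11.6⁴/(8·11·2.5))^(1/3)
  = (3.37437e+06)^(1/3) = 149.9907 mm

150 mm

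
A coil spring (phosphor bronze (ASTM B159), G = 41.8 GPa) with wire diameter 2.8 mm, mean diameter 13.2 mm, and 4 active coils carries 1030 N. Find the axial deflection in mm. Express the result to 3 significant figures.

k = Gd⁴/(8D³N_a) = (41.8×10³)(2.8⁴)/(8·13.2³·4) = 34.909 N/mm
δ = F/k = 1030 / 34.909 = 29.505 mm

29.5 mm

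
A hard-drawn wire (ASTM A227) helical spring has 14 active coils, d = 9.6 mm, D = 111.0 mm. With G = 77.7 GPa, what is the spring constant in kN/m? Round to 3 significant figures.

k = Gd⁴/(8D³N_a) = (77.7×10³ × 9.6⁴) / (8 × 111.0³ × 14)
  = 6.59942e+08 / 1.53175e+08 = 4.3084 N/mm

4.31 kN/m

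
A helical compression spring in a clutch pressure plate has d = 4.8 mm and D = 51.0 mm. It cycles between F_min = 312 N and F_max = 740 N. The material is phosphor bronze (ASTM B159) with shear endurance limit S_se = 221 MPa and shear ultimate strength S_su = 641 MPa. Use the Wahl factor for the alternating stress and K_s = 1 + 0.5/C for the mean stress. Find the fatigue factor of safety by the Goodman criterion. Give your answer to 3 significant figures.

C = D/d = 51.0/4.8 = 10.6250; K_W = (4C−1)/(4C−4)+0.615/C = 1.1358; K_s = 1+0.5/C = 1.0471
F_a = (F_max−F_min)/2 = 214 N; F_m = (F_max+F_min)/2 = 526 N
τ_a = K_W·8F_aD/(πd³) = 1.1358 × 251.3 = 285.43 MPa
τ_m = K_s·8F_mD/(πd³) = 1.0471 × 617.69 = 646.76 MPa
Goodman: 1/n_f = τ_a/S_se + τ_m/S_su = 285.43/221 + 646.76/641 = 1.29155 + 1.00899 = 2.3005
n_f = 1/2.3005 = 0.4347

0.435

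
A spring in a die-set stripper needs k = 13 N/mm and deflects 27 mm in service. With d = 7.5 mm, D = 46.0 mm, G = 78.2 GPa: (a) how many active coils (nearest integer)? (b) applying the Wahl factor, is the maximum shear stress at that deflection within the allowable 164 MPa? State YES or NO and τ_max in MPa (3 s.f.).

(a) 24 coils; (b) YES, τ_max = 124 MPa

N_a = Gd⁴/(8D³k) = (78.2×10³)(7.5⁴)/(8·46.0³·13) = 24.44 → N_a = 24
Actual rate k = Gd⁴/(8D³·24) = 13.24 N/mm
Working load F = kδ = 13.24·27 = 357.47 N
C = 46.0/7.5 = 6.1333; K_W = (4C−1)/(4C−4)+0.615/C = 1.2464
τ_max = K_W·8FD/(πd³) = 1.2464·99.256 = 123.71 MPa
τ_max ≤ 164 MPa → acceptable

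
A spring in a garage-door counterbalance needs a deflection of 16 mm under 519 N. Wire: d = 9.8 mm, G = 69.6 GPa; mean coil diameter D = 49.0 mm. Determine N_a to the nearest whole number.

21

Required rate k = F/δ = 519/16 = 32.438 N/mm
N_a = Gd⁴/(8D³k) = (69.6×10³ × 9.8⁴)/(8 × 49.0³ × 32.438)
    = 6.41968e+08 / 3.05299e+07 = 21.03 → 21 coils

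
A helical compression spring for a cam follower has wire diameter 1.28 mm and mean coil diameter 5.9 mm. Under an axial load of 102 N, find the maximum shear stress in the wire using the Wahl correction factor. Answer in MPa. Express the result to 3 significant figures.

980 MPa

Spring index C = D/d = 5.9/1.28 = 4.6094
K_W = (4C−1)/(4C−4) + 0.615/C = 17.438/14.438 + 0.1334 = 1.3412
τ₀ = 8FD/(πd³) = 8·102·5.9/(π·1.28³) = 4814.4/6.5884 = 730.74 MPa
τ_max = K·τ₀ = 1.3412 × 730.74 = 980.08 MPa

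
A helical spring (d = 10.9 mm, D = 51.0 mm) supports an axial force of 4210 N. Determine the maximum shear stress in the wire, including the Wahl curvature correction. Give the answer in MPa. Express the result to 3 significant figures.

564 MPa

Spring index C = D/d = 51.0/10.9 = 4.6789
K_W = (4C−1)/(4C−4) + 0.615/C = 17.716/14.716 + 0.1314 = 1.3353
τ₀ = 8FD/(πd³) = 8·4210·51.0/(π·10.9³) = 1.71768e+06/4068.5 = 422.19 MPa
τ_max = K·τ₀ = 1.3353 × 422.19 = 563.76 MPa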